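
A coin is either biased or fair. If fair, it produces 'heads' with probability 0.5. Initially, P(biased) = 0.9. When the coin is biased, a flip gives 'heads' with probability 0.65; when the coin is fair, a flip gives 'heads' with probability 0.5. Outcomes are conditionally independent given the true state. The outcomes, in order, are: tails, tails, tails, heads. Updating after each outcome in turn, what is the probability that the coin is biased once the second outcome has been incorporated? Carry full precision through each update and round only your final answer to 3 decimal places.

After 'tails': P(biased) = 0.35·0.9000 / (0.35·0.9000 + 0.5·0.1000) ≈ 0.8630
After 'tails': P(biased) = 0.35·0.8630 / (0.35·0.8630 + 0.5·0.1370) ≈ 0.8152

0.815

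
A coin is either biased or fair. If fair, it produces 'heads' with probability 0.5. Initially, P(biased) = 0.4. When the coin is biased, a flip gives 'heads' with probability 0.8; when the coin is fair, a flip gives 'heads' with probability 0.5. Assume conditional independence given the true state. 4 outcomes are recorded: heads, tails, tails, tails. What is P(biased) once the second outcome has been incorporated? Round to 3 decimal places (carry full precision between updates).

0.299

After 'heads': P(biased) = 0.8·0.4000 / (0.8·0.4000 + 0.5·0.6000) ≈ 0.5161
After 'tails': P(biased) = 0.2·0.5161 / (0.2·0.5161 + 0.5·0.4839) ≈ 0.2991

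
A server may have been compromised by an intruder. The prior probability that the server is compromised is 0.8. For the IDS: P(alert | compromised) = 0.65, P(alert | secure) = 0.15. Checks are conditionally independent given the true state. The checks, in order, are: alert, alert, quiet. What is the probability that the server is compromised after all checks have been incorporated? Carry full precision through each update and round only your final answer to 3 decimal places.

0.969

After 'alert': P(compromised) = 0.65·0.8000 / (0.65·0.8000 + 0.15·0.2000) ≈ 0.9455
After 'alert': P(compromised) = 0.65·0.9455 / (0.65·0.9455 + 0.15·0.0545) ≈ 0.9869
After 'quiet': P(compromised) = 0.35·0.9869 / (0.35·0.9869 + 0.85·0.0131) ≈ 0.9687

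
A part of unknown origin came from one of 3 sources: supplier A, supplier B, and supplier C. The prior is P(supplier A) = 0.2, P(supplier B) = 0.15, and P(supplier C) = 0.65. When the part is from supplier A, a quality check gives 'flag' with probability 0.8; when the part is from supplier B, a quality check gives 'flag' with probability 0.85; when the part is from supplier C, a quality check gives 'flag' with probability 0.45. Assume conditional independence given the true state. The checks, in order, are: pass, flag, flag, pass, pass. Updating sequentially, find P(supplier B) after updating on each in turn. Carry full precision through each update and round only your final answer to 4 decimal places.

After 'pass': normaliser = 0.2·0.2000 + 0.15·0.1500 + 0.55·0.6500; P(supplier A) ≈ 0.0952, P(supplier B) ≈ 0.0536, P(supplier C) ≈ 0.8512
After 'flag': normaliser = 0.8·0.0952 + 0.85·0.0536 + 0.45·0.8512; P(supplier A) ≈ 0.1509, P(supplier B) ≈ 0.0902, P(supplier C) ≈ 0.7588
After 'flag': normaliser = 0.8·0.1509 + 0.85·0.0902 + 0.45·0.7588; P(supplier A) ≈ 0.2241, P(supplier B) ≈ 0.1423, P(supplier C) ≈ 0.6336
After 'pass': normaliser = 0.2·0.2241 + 0.15·0.1423 + 0.55·0.6336; P(supplier A) ≈ 0.1081, P(supplier B) ≈ 0.0515, P(supplier C) ≈ 0.8405
After 'pass': normaliser = 0.2·0.1081 + 0.15·0.0515 + 0.55·0.8405; P(supplier A) ≈ 0.0440, P(supplier B) ≈ 0.0157, P(supplier C) ≈ 0.9403

0.0157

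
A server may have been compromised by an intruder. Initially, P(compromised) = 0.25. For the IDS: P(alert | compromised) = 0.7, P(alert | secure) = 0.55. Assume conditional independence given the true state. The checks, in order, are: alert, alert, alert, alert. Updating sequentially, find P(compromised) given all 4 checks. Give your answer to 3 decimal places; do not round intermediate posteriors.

After 'alert': P(compromised) = 0.7·0.2500 / (0.7·0.2500 + 0.55·0.7500) ≈ 0.2979
After 'alert': P(compromised) = 0.7·0.2979 / (0.7·0.2979 + 0.55·0.7021) ≈ 0.3506
After 'alert': P(compromised) = 0.7·0.3506 / (0.7·0.3506 + 0.55·0.6494) ≈ 0.4073
After 'alert': P(compromised) = 0.7·0.4073 / (0.7·0.4073 + 0.55·0.5927) ≈ 0.4666

0.467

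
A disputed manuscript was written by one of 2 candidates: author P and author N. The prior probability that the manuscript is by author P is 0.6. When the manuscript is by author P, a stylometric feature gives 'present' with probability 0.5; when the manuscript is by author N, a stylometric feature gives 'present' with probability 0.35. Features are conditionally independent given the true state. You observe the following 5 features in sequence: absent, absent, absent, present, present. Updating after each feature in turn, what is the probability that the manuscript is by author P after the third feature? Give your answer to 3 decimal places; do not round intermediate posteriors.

Apply Bayes' rule sequentially, carrying P(author P) forward.
After 'absent': P(author P) = 0.5·0.6000 / (0.5·0.6000 + 0.65·0.4000) ≈ 0.5357
After 'absent': P(author P) = 0.5·0.5357 / (0.5·0.5357 + 0.65·0.4643) ≈ 0.4702
After 'absent': P(author P) = 0.5·0.4702 / (0.5·0.4702 + 0.65·0.5298) ≈ 0.4057

0.406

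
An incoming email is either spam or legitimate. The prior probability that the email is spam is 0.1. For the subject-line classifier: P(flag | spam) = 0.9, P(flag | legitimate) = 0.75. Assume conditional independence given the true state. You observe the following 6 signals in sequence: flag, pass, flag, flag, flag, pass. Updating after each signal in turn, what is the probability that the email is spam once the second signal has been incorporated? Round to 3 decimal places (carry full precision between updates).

0.051

After 'flag': P(spam) = 0.9·0.1000 / (0.9·0.1000 + 0.75·0.9000) ≈ 0.1176
After 'pass': P(spam) = 0.1·0.1176 / (0.1·0.1176 + 0.25·0.8824) ≈ 0.0506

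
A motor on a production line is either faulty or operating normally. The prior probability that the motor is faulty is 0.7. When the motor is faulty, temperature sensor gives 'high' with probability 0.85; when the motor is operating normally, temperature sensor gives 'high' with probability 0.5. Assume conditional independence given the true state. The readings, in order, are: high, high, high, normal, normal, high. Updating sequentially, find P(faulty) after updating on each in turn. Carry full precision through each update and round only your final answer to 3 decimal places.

After 'high': P(faulty) = 0.85·0.7000 / (0.85·0.7000 + 0.5·0.3000) ≈ 0.7987
After 'high': P(faulty) = 0.85·0.7987 / (0.85·0.7987 + 0.5·0.2013) ≈ 0.8709
After 'high': P(faulty) = 0.85·0.8709 / (0.85·0.8709 + 0.5·0.1291) ≈ 0.9198
After 'normal': P(faulty) = 0.15·0.9198 / (0.15·0.9198 + 0.5·0.0802) ≈ 0.7747
After 'normal': P(faulty) = 0.15·0.7747 / (0.15·0.7747 + 0.5·0.2253) ≈ 0.5078
After 'high': P(faulty) = 0.85·0.5078 / (0.85·0.5078 + 0.5·0.4922) ≈ 0.6369

0.637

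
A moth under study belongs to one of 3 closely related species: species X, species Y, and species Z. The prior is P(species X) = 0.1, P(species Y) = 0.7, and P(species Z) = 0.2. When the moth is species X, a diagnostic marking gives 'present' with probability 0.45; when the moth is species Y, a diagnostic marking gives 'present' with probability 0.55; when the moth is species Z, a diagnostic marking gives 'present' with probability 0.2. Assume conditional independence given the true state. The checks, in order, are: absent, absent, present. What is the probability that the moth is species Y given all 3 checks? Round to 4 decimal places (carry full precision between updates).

After 'absent': normaliser = 0.55·0.1000 + 0.45·0.7000 + 0.8·0.2000; P(species X) ≈ 0.1038, P(species Y) ≈ 0.5943, P(species Z) ≈ 0.3019
After 'absent': normaliser = 0.55·0.1038 + 0.45·0.5943 + 0.8·0.3019; P(species X) ≈ 0.1008, P(species Y) ≈ 0.4725, P(species Z) ≈ 0.4267
After 'present': normaliser = 0.45·0.1008 + 0.55·0.4725 + 0.2·0.4267; P(species X) ≈ 0.1162, P(species Y) ≈ 0.6654, P(species Z) ≈ 0.2185

0.6654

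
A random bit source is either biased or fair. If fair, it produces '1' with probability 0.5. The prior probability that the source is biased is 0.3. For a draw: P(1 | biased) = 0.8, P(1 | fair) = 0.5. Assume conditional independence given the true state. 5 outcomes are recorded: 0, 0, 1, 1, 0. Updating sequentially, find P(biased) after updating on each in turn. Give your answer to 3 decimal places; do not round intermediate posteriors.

0.066

After '0': P(biased) = 0.2·0.3000 / (0.2·0.3000 + 0.5·0.7000) ≈ 0.1463
After '0': P(biased) = 0.2·0.1463 / (0.2·0.1463 + 0.5·0.8537) ≈ 0.0642
After '1': P(biased) = 0.8·0.0642 / (0.8·0.0642 + 0.5·0.9358) ≈ 0.0989
After '1': P(biased) = 0.8·0.0989 / (0.8·0.0989 + 0.5·0.9011) ≈ 0.1493
After '0': P(biased) = 0.2·0.1493 / (0.2·0.1493 + 0.5·0.8507) ≈ 0.0656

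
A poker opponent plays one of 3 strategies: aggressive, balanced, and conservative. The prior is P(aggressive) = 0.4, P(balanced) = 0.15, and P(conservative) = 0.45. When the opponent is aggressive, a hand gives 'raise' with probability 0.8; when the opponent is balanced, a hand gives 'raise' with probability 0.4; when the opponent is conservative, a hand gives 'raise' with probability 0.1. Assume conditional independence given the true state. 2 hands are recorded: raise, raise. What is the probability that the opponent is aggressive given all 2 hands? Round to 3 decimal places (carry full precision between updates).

After 'raise': normaliser = 0.8·0.4000 + 0.4·0.1500 + 0.1·0.4500; P(aggressive) ≈ 0.7529, P(balanced) ≈ 0.1412, P(conservative) ≈ 0.1059
After 'raise': normaliser = 0.8·0.7529 + 0.4·0.1412 + 0.1·0.1059; P(aggressive) ≈ 0.8998, P(balanced) ≈ 0.0844, P(conservative) ≈ 0.0158

0.900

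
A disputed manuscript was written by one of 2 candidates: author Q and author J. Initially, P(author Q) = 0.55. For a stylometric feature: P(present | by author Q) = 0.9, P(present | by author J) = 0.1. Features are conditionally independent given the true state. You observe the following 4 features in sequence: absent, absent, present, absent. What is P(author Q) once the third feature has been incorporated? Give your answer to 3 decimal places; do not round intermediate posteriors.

0.120

After 'absent': P(author Q) = 0.1·0.5500 / (0.1·0.5500 + 0.9·0.4500) ≈ 0.1196
After 'absent': P(author Q) = 0.1·0.1196 / (0.1·0.1196 + 0.9·0.8804) ≈ 0.0149
After 'present': P(author Q) = 0.9·0.0149 / (0.9·0.0149 + 0.1·0.9851) ≈ 0.1196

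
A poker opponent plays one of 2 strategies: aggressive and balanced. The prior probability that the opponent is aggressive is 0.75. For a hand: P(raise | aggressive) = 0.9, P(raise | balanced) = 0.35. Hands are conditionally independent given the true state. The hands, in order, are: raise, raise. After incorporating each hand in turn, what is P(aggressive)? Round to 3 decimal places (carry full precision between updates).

0.952

After 'raise': P(aggressive) = 0.9·0.7500 / (0.9·0.7500 + 0.35·0.2500) ≈ 0.8852
After 'raise': P(aggressive) = 0.9·0.8852 / (0.9·0.8852 + 0.35·0.1148) ≈ 0.9520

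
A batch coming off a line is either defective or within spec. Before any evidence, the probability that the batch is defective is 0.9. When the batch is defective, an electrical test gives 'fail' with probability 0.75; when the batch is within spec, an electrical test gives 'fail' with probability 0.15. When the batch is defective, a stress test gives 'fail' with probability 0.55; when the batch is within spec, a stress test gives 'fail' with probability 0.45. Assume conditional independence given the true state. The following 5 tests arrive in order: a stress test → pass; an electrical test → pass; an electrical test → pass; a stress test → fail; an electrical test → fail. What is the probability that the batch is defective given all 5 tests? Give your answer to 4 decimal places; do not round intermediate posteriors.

After a stress test='pass': P(defective) = 0.45·0.9000 / (0.45·0.9000 + 0.55·0.1000) ≈ 0.8804
After an electrical test='pass': P(defective) = 0.25·0.8804 / (0.25·0.8804 + 0.85·0.1196) ≈ 0.6841
After an electrical test='pass': P(defective) = 0.25·0.6841 / (0.25·0.6841 + 0.85·0.3159) ≈ 0.3891
After a stress test='fail': P(defective) = 0.55·0.3891 / (0.55·0.3891 + 0.45·0.6109) ≈ 0.4377
After an electrical test='fail': P(defective) = 0.75·0.4377 / (0.75·0.4377 + 0.15·0.5623) ≈ 0.7956

0.7956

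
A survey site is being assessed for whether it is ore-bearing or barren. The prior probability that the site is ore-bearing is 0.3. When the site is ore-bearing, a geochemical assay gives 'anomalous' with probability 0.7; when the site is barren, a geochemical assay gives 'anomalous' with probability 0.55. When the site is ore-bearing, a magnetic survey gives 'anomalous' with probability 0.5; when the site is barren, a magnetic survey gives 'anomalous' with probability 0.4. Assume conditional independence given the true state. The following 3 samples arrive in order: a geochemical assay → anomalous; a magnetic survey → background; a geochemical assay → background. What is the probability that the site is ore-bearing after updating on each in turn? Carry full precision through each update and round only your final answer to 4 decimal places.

0.2326

Each posterior becomes the prior for the next update.
After a geochemical assay='anomalous': P(ore) = 0.7·0.3000 / (0.7·0.3000 + 0.55·0.7000) ≈ 0.3529
After a magnetic survey='background': P(ore) = 0.5·0.3529 / (0.5·0.3529 + 0.6·0.6471) ≈ 0.3125
After a geochemical assay='background': P(ore) = 0.3·0.3125 / (0.3·0.3125 + 0.45·0.6875) ≈ 0.2326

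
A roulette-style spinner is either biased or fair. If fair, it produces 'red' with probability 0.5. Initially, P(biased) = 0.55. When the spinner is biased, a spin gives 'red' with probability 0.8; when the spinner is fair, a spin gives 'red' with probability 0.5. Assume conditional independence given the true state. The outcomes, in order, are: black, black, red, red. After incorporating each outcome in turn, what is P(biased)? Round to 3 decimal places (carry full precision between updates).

After 'black': P(biased) = 0.2·0.5500 / (0.2·0.5500 + 0.5·0.4500) ≈ 0.3284
After 'black': P(biased) = 0.2·0.3284 / (0.2·0.3284 + 0.5·0.6716) ≈ 0.1636
After 'red': P(biased) = 0.8·0.1636 / (0.8·0.1636 + 0.5·0.8364) ≈ 0.2383
After 'red': P(biased) = 0.8·0.2383 / (0.8·0.2383 + 0.5·0.7617) ≈ 0.3336

0.334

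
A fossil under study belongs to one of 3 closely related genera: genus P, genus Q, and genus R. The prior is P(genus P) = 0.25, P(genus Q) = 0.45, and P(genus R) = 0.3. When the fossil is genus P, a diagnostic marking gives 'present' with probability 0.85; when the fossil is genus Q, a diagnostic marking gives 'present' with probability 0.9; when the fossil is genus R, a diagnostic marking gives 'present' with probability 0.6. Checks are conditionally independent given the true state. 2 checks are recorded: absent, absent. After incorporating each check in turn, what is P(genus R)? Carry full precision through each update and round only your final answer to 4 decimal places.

Each posterior becomes the prior for the next update.
After 'absent': normaliser = 0.15·0.2500 + 0.1·0.4500 + 0.4·0.3000; P(genus P) ≈ 0.1852, P(genus Q) ≈ 0.2222, P(genus R) ≈ 0.5926
After 'absent': normaliser = 0.15·0.1852 + 0.1·0.2222 + 0.4·0.5926; P(genus P) ≈ 0.0968, P(genus Q) ≈ 0.0774, P(genus R) ≈ 0.8258

0.8258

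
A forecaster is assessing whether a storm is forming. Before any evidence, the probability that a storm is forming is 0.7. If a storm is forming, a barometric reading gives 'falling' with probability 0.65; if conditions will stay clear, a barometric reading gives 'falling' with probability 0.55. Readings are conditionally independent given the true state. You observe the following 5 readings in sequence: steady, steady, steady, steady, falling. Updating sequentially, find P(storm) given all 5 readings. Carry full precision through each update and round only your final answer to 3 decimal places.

After 'steady': P(storm) = 0.35·0.7000 / (0.35·0.7000 + 0.45·0.3000) ≈ 0.6447
After 'steady': P(storm) = 0.35·0.6447 / (0.35·0.6447 + 0.45·0.3553) ≈ 0.5853
After 'steady': P(storm) = 0.35·0.5853 / (0.35·0.5853 + 0.45·0.4147) ≈ 0.5233
After 'steady': P(storm) = 0.35·0.5233 / (0.35·0.5233 + 0.45·0.4767) ≈ 0.4606
After 'falling': P(storm) = 0.65·0.4606 / (0.65·0.4606 + 0.55·0.5394) ≈ 0.5023

0.502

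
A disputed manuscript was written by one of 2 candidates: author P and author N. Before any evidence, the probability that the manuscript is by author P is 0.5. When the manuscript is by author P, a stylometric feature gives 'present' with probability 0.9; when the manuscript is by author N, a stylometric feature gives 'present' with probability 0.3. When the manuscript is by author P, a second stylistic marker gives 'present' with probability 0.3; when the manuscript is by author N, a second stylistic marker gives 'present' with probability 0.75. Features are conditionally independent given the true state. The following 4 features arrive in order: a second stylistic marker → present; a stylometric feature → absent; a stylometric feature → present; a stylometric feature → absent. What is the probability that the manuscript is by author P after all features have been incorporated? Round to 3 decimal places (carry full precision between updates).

After a second stylistic marker='present': P(author P) = 0.3·0.5000 / (0.3·0.5000 + 0.75·0.5000) ≈ 0.2857
After a stylometric feature='absent': P(author P) = 0.1·0.2857 / (0.1·0.2857 + 0.7·0.7143) ≈ 0.0541
After a stylometric feature='present': P(author P) = 0.9·0.0541 / (0.9·0.0541 + 0.3·0.9459) ≈ 0.1463
After a stylometric feature='absent': P(author P) = 0.1·0.1463 / (0.1·0.1463 + 0.7·0.8537) ≈ 0.0239

0.024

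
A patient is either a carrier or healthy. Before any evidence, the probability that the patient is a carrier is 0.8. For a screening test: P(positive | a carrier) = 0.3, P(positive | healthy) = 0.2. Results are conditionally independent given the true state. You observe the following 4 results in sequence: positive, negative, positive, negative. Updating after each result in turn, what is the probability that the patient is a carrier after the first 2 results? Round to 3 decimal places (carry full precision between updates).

0.840

After 'positive': P(carrier) = 0.3·0.8000 / (0.3·0.8000 + 0.2·0.2000) ≈ 0.8571
After 'negative': P(carrier) = 0.7·0.8571 / (0.7·0.8571 + 0.8·0.1429) ≈ 0.8400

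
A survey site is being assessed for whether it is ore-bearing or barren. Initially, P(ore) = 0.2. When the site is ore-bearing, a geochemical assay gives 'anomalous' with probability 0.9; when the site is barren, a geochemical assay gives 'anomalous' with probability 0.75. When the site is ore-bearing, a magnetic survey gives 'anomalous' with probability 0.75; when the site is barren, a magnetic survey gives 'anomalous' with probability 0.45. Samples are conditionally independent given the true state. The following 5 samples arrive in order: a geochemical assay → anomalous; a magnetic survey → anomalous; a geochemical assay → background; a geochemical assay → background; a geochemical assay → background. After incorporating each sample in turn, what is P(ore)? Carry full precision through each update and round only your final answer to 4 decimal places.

After a geochemical assay='anomalous': P(ore) = 0.9·0.2000 / (0.9·0.2000 + 0.75·0.8000) ≈ 0.2308
After a magnetic survey='anomalous': P(ore) = 0.75·0.2308 / (0.75·0.2308 + 0.45·0.7692) ≈ 0.3333
After a geochemical assay='background': P(ore) = 0.1·0.3333 / (0.1·0.3333 + 0.25·0.6667) ≈ 0.1667
After a geochemical assay='background': P(ore) = 0.1·0.1667 / (0.1·0.1667 + 0.25·0.8333) ≈ 0.0741
After a geochemical assay='background': P(ore) = 0.1·0.0741 / (0.1·0.0741 + 0.25·0.9259) ≈ 0.0310

0.0310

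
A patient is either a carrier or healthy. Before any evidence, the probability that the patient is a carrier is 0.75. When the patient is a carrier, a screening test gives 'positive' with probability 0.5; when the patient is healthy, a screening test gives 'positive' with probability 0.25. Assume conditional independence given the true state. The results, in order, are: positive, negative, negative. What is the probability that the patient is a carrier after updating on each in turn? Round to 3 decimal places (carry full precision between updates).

0.727

Each posterior becomes the prior for the next update.
After 'positive': P(carrier) = 0.5·0.7500 / (0.5·0.7500 + 0.25·0.2500) ≈ 0.8571
After 'negative': P(carrier) = 0.5·0.8571 / (0.5·0.8571 + 0.75·0.1429) ≈ 0.8000
After 'negative': P(carrier) = 0.5·0.8000 / (0.5·0.8000 + 0.75·0.2000) ≈ 0.7273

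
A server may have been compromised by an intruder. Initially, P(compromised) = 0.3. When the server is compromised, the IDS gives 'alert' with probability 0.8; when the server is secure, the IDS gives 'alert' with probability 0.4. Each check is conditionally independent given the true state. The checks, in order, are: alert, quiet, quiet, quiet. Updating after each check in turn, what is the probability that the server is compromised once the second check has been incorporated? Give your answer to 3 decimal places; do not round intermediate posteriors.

0.222

Apply Bayes' rule sequentially, carrying P(compromised) forward.
After 'alert': P(compromised) = 0.8·0.3000 / (0.8·0.3000 + 0.4·0.7000) ≈ 0.4615
After 'quiet': P(compromised) = 0.2·0.4615 / (0.2·0.4615 + 0.6·0.5385) ≈ 0.2222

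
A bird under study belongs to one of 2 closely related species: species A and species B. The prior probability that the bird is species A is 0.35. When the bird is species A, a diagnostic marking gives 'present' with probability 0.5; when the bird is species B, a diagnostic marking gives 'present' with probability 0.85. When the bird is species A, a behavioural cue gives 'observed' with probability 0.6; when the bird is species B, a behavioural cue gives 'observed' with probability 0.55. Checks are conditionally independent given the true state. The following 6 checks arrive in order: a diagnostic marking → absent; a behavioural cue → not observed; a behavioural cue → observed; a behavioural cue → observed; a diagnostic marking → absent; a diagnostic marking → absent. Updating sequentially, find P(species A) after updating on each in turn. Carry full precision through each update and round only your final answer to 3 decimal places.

0.955

After a diagnostic marking='absent': P(species A) = 0.5·0.3500 / (0.5·0.3500 + 0.15·0.6500) ≈ 0.6422
After a behavioural cue='not observed': P(species A) = 0.4·0.6422 / (0.4·0.6422 + 0.45·0.3578) ≈ 0.6147
After a behavioural cue='observed': P(species A) = 0.6·0.6147 / (0.6·0.6147 + 0.55·0.3853) ≈ 0.6351
After a behavioural cue='observed': P(species A) = 0.6·0.6351 / (0.6·0.6351 + 0.55·0.3649) ≈ 0.6550
After a diagnostic marking='absent': P(species A) = 0.5·0.6550 / (0.5·0.6550 + 0.15·0.3450) ≈ 0.8636
After a diagnostic marking='absent': P(species A) = 0.5·0.8636 / (0.5·0.8636 + 0.15·0.1364) ≈ 0.9547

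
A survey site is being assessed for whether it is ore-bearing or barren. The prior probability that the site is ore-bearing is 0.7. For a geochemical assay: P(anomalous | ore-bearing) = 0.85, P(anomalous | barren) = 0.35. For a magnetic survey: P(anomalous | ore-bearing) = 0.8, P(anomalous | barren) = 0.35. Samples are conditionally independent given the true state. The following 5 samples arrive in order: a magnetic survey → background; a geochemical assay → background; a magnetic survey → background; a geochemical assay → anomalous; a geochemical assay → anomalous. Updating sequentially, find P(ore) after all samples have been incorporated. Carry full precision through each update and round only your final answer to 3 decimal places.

0.231

Apply Bayes' rule sequentially, carrying P(ore) forward.
After a magnetic survey='background': P(ore) = 0.2·0.7000 / (0.2·0.7000 + 0.65·0.3000) ≈ 0.4179
After a geochemical assay='background': P(ore) = 0.15·0.4179 / (0.15·0.4179 + 0.65·0.5821) ≈ 0.1421
After a magnetic survey='background': P(ore) = 0.2·0.1421 / (0.2·0.1421 + 0.65·0.8579) ≈ 0.0485
After a geochemical assay='anomalous': P(ore) = 0.85·0.0485 / (0.85·0.0485 + 0.35·0.9515) ≈ 0.1102
After a geochemical assay='anomalous': P(ore) = 0.85·0.1102 / (0.85·0.1102 + 0.35·0.8898) ≈ 0.2312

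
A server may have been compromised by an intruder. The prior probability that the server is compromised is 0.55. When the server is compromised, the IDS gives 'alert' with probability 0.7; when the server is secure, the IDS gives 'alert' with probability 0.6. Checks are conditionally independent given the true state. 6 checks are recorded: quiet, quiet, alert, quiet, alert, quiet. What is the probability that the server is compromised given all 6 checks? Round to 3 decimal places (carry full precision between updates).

0.345

Apply Bayes' rule sequentially, carrying P(compromised) forward.
After 'quiet': P(compromised) = 0.3·0.5500 / (0.3·0.5500 + 0.4·0.4500) ≈ 0.4783
After 'quiet': P(compromised) = 0.3·0.4783 / (0.3·0.4783 + 0.4·0.5217) ≈ 0.4074
After 'alert': P(compromised) = 0.7·0.4074 / (0.7·0.4074 + 0.6·0.5926) ≈ 0.4451
After 'quiet': P(compromised) = 0.3·0.4451 / (0.3·0.4451 + 0.4·0.5549) ≈ 0.3756
After 'alert': P(compromised) = 0.7·0.3756 / (0.7·0.3756 + 0.6·0.6244) ≈ 0.4124
After 'quiet': P(compromised) = 0.3·0.4124 / (0.3·0.4124 + 0.4·0.5876) ≈ 0.3448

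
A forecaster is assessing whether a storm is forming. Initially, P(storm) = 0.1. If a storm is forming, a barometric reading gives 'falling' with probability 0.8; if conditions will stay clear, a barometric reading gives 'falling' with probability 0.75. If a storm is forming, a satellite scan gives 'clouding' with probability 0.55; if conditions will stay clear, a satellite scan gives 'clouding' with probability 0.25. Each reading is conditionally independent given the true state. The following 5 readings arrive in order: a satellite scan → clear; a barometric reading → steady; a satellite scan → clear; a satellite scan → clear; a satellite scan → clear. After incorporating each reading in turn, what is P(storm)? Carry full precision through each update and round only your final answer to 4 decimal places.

After a satellite scan='clear': P(storm) = 0.45·0.1000 / (0.45·0.1000 + 0.75·0.9000) ≈ 0.0625
After a barometric reading='steady': P(storm) = 0.2·0.0625 / (0.2·0.0625 + 0.25·0.9375) ≈ 0.0506
After a satellite scan='clear': P(storm) = 0.45·0.0506 / (0.45·0.0506 + 0.75·0.9494) ≈ 0.0310
After a satellite scan='clear': P(storm) = 0.45·0.0310 / (0.45·0.0310 + 0.75·0.9690) ≈ 0.0188
After a satellite scan='clear': P(storm) = 0.45·0.0188 / (0.45·0.0188 + 0.75·0.9812) ≈ 0.0114

0.0114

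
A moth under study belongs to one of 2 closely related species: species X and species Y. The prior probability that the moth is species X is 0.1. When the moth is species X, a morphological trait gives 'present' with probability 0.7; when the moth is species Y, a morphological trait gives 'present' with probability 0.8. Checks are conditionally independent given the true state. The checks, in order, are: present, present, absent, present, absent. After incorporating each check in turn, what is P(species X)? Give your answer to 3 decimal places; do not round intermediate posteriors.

0.143

Apply Bayes' rule sequentially, carrying P(species X) forward.
After 'present': P(species X) = 0.7·0.1000 / (0.7·0.1000 + 0.8·0.9000) ≈ 0.0886
After 'present': P(species X) = 0.7·0.0886 / (0.7·0.0886 + 0.8·0.9114) ≈ 0.0784
After 'absent': P(species X) = 0.3·0.0784 / (0.3·0.0784 + 0.2·0.9216) ≈ 0.1132
After 'present': P(species X) = 0.7·0.1132 / (0.7·0.1132 + 0.8·0.8868) ≈ 0.1004
After 'absent': P(species X) = 0.3·0.1004 / (0.3·0.1004 + 0.2·0.8996) ≈ 0.1435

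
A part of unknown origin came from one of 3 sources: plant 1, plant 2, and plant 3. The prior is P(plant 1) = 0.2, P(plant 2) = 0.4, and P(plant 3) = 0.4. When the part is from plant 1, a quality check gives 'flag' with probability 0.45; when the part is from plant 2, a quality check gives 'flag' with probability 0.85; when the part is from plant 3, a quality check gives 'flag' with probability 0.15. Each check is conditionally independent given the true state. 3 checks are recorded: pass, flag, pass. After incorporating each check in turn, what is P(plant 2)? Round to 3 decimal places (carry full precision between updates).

0.098

After 'pass': normaliser = 0.55·0.2000 + 0.15·0.4000 + 0.85·0.4000; P(plant 1) ≈ 0.2157, P(plant 2) ≈ 0.1176, P(plant 3) ≈ 0.6667
After 'flag': normaliser = 0.45·0.2157 + 0.85·0.1176 + 0.15·0.6667; P(plant 1) ≈ 0.3267, P(plant 2) ≈ 0.3366, P(plant 3) ≈ 0.3366
After 'pass': normaliser = 0.55·0.3267 + 0.15·0.3366 + 0.85·0.3366; P(plant 1) ≈ 0.3480, P(plant 2) ≈ 0.0978, P(plant 3) ≈ 0.5542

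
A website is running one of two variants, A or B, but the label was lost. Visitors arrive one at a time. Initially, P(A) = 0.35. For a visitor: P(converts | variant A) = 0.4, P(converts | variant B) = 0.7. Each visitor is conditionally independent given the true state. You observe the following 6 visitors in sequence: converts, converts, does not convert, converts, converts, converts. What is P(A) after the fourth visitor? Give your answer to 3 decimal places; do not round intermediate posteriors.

After 'converts': P(A) = 0.4·0.3500 / (0.4·0.3500 + 0.7·0.6500) ≈ 0.2353
After 'converts': P(A) = 0.4·0.2353 / (0.4·0.2353 + 0.7·0.7647) ≈ 0.1495
After 'does not convert': P(A) = 0.6·0.1495 / (0.6·0.1495 + 0.3·0.8505) ≈ 0.2602
After 'converts': P(A) = 0.4·0.2602 / (0.4·0.2602 + 0.7·0.7398) ≈ 0.1673

0.167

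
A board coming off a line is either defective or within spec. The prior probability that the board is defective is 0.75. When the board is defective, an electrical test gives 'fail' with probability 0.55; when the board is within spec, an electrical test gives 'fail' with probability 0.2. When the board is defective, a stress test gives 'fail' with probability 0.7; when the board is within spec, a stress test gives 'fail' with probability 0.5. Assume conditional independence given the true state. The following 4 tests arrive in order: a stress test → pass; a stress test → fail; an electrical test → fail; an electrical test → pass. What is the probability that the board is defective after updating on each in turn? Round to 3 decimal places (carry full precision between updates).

Each posterior becomes the prior for the next update.
After a stress test='pass': P(defective) = 0.3·0.7500 / (0.3·0.7500 + 0.5·0.2500) ≈ 0.6429
After a stress test='fail': P(defective) = 0.7·0.6429 / (0.7·0.6429 + 0.5·0.3571) ≈ 0.7159
After an electrical test='fail': P(defective) = 0.55·0.7159 / (0.55·0.7159 + 0.2·0.2841) ≈ 0.8739
After an electrical test='pass': P(defective) = 0.45·0.8739 / (0.45·0.8739 + 0.8·0.1261) ≈ 0.7958

0.796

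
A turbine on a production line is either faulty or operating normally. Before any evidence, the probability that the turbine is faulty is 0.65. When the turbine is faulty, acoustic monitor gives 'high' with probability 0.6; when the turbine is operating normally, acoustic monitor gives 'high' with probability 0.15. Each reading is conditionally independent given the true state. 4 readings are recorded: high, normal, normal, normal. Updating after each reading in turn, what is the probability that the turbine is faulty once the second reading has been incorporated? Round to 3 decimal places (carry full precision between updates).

0.778

After 'high': P(faulty) = 0.6·0.6500 / (0.6·0.6500 + 0.15·0.3500) ≈ 0.8814
After 'normal': P(faulty) = 0.4·0.8814 / (0.4·0.8814 + 0.85·0.1186) ≈ 0.7776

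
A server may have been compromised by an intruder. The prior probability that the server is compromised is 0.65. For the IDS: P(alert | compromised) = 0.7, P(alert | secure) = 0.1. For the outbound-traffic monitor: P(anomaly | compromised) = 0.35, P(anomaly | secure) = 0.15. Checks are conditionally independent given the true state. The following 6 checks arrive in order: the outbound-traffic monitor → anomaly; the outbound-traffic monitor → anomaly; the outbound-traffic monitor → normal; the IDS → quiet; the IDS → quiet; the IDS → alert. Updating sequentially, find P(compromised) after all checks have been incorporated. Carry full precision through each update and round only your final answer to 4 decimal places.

0.8574

After the outbound-traffic monitor='anomaly': P(compromised) = 0.35·0.6500 / (0.35·0.6500 + 0.15·0.3500) ≈ 0.8125
After the outbound-traffic monitor='anomaly': P(compromised) = 0.35·0.8125 / (0.35·0.8125 + 0.15·0.1875) ≈ 0.9100
After the outbound-traffic monitor='normal': P(compromised) = 0.65·0.9100 / (0.65·0.9100 + 0.85·0.0900) ≈ 0.8855
After the IDS='quiet': P(compromised) = 0.3·0.8855 / (0.3·0.8855 + 0.9·0.1145) ≈ 0.7205
After the IDS='quiet': P(compromised) = 0.3·0.7205 / (0.3·0.7205 + 0.9·0.2795) ≈ 0.4621
After the IDS='alert': P(compromised) = 0.7·0.4621 / (0.7·0.4621 + 0.1·0.5379) ≈ 0.8574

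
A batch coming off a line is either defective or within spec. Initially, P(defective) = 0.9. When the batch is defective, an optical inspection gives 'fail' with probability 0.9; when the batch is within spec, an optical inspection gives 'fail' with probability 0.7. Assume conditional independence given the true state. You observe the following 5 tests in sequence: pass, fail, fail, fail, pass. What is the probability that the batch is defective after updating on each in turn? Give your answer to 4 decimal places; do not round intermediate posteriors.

After 'pass': P(defective) = 0.1·0.9000 / (0.1·0.9000 + 0.3·0.1000) ≈ 0.7500
After 'fail': P(defective) = 0.9·0.7500 / (0.9·0.7500 + 0.7·0.2500) ≈ 0.7941
After 'fail': P(defective) = 0.9·0.7941 / (0.9·0.7941 + 0.7·0.2059) ≈ 0.8322
After 'fail': P(defective) = 0.9·0.8322 / (0.9·0.8322 + 0.7·0.1678) ≈ 0.8644
After 'pass': P(defective) = 0.1·0.8644 / (0.1·0.8644 + 0.3·0.1356) ≈ 0.6800

0.6800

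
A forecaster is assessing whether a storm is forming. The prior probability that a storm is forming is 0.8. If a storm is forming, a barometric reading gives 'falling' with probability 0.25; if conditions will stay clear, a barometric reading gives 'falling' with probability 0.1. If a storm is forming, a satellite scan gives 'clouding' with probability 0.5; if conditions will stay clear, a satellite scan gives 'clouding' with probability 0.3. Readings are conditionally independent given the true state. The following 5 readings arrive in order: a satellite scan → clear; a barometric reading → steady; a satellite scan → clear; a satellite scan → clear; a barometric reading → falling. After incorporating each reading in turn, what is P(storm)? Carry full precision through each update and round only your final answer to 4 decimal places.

0.7523

After a satellite scan='clear': P(storm) = 0.5·0.8000 / (0.5·0.8000 + 0.7·0.2000) ≈ 0.7407
After a barometric reading='steady': P(storm) = 0.75·0.7407 / (0.75·0.7407 + 0.9·0.2593) ≈ 0.7042
After a satellite scan='clear': P(storm) = 0.5·0.7042 / (0.5·0.7042 + 0.7·0.2958) ≈ 0.6297
After a satellite scan='clear': P(storm) = 0.5·0.6297 / (0.5·0.6297 + 0.7·0.3703) ≈ 0.5485
After a barometric reading='falling': P(storm) = 0.25·0.5485 / (0.25·0.5485 + 0.1·0.4515) ≈ 0.7523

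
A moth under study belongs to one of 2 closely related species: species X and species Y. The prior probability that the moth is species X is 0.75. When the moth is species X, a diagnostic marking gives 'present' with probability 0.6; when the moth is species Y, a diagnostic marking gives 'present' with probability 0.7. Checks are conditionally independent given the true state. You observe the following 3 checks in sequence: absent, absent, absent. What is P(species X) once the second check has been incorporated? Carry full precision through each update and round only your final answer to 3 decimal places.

Apply Bayes' rule sequentially, carrying P(species X) forward.
After 'absent': P(species X) = 0.4·0.7500 / (0.4·0.7500 + 0.3·0.2500) ≈ 0.8000
After 'absent': P(species X) = 0.4·0.8000 / (0.4·0.8000 + 0.3·0.2000) ≈ 0.8421

0.842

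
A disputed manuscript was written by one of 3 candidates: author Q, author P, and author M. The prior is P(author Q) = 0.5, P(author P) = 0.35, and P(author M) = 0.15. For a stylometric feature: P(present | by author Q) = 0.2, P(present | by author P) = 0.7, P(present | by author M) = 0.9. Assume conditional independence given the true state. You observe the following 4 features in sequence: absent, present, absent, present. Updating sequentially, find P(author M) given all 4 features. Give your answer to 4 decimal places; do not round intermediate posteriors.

After 'absent': normaliser = 0.8·0.5000 + 0.3·0.3500 + 0.1·0.1500; P(author Q) ≈ 0.7692, P(author P) ≈ 0.2019, P(author M) ≈ 0.0288
After 'present': normaliser = 0.2·0.7692 + 0.7·0.2019 + 0.9·0.0288; P(author Q) ≈ 0.4790, P(author P) ≈ 0.4401, P(author M) ≈ 0.0808
After 'absent': normaliser = 0.8·0.4790 + 0.3·0.4401 + 0.1·0.0808; P(author Q) ≈ 0.7323, P(author P) ≈ 0.2523, P(author M) ≈ 0.0154
After 'present': normaliser = 0.2·0.7323 + 0.7·0.2523 + 0.9·0.0154; P(author Q) ≈ 0.4346, P(author P) ≈ 0.5241, P(author M) ≈ 0.0413

0.0413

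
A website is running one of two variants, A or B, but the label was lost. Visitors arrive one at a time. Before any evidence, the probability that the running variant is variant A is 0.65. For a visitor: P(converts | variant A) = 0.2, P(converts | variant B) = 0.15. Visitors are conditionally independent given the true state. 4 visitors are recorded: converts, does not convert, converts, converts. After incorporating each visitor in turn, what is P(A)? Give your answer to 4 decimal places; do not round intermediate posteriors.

Each posterior becomes the prior for the next update.
After 'converts': P(A) = 0.2·0.6500 / (0.2·0.6500 + 0.15·0.3500) ≈ 0.7123
After 'does not convert': P(A) = 0.8·0.7123 / (0.8·0.7123 + 0.85·0.2877) ≈ 0.6997
After 'converts': P(A) = 0.2·0.6997 / (0.2·0.6997 + 0.15·0.3003) ≈ 0.7565
After 'converts': P(A) = 0.2·0.7565 / (0.2·0.7565 + 0.15·0.2435) ≈ 0.8056

0.8056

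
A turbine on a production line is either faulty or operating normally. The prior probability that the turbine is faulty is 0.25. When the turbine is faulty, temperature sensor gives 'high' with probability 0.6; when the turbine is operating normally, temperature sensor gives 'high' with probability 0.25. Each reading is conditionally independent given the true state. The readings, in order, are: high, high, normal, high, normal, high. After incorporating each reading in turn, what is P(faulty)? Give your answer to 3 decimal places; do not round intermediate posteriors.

Apply Bayes' rule sequentially, carrying P(faulty) forward.
After 'high': P(faulty) = 0.6·0.2500 / (0.6·0.2500 + 0.25·0.7500) ≈ 0.4444
After 'high': P(faulty) = 0.6·0.4444 / (0.6·0.4444 + 0.25·0.5556) ≈ 0.6575
After 'normal': P(faulty) = 0.4·0.6575 / (0.4·0.6575 + 0.75·0.3425) ≈ 0.5059
After 'high': P(faulty) = 0.6·0.5059 / (0.6·0.5059 + 0.25·0.4941) ≈ 0.7108
After 'normal': P(faulty) = 0.4·0.7108 / (0.4·0.7108 + 0.75·0.2892) ≈ 0.5672
After 'high': P(faulty) = 0.6·0.5672 / (0.6·0.5672 + 0.25·0.4328) ≈ 0.7588

0.759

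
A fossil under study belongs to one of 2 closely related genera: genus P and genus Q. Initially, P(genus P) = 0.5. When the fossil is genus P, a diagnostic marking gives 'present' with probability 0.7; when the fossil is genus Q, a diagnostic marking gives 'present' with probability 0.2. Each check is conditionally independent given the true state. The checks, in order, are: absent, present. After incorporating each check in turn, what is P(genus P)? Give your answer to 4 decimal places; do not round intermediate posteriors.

0.5676

Apply Bayes' rule sequentially, carrying P(genus P) forward.
After 'absent': P(genus P) = 0.3·0.5000 / (0.3·0.5000 + 0.8·0.5000) ≈ 0.2727
After 'present': P(genus P) = 0.7·0.2727 / (0.7·0.2727 + 0.2·0.7273) ≈ 0.5676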